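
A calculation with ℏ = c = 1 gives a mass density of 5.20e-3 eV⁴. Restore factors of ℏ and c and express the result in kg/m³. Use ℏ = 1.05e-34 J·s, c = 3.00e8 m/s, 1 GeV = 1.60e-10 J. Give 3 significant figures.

1.21e-18 kg/m³

Mass density is [E]/(c²[L]³) = [E]⁴/(ℏ³c⁵).
1 GeV⁴ → 1/(ℏ³c⁵) × (1 GeV in J)⁴ = 2.33e20 kg/m³.
Convert the energy scale: 5.20e-3 eV⁴ = 5.20e-39 GeV⁴.
Result: 5.20e-39 × 2.33e20 = 1.21e-18 kg/m³.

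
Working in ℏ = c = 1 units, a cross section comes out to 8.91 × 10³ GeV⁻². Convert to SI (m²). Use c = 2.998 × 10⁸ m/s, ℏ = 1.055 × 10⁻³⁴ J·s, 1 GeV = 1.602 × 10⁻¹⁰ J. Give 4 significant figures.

Area is [L]² = [E]⁻²·(ℏc)²; restore (ℏc)².
1 GeV⁻² → (ℏc)² × (1 GeV in J)⁻² = 3.898 × 10⁻³² m².
Result: 8.91 × 10³ × 3.898 × 10⁻³² = 3.473 × 10⁻²⁸ m².

3.473 × 10⁻²⁸ m²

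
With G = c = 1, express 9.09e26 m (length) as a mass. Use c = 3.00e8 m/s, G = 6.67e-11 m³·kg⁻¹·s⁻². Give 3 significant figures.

1.23e54 kg

Length → mass via c²/G.
9.09e26 m × (c²/G) = 1.23e54 kg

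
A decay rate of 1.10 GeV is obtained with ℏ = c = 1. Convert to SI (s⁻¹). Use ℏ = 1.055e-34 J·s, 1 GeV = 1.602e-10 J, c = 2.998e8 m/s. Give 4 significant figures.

A rate is [E]/ℏ; divide by ℏ.
1 GeV → 1/ℏ × (1 GeV in J) = 1.518e24 s⁻¹.
Result: 1.10 × 1.518e24 = 1.670e24 s⁻¹.

1.670e24 s⁻¹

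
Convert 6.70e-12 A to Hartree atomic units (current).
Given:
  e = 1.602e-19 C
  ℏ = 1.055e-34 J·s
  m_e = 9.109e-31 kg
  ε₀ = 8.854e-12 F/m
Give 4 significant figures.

1.013e-9

atomic unit of electric current: I_au = e E_h/ℏ = m_e e⁵/((4πε₀)²ℏ³) = 6.612e-3 A.
6.70e-12 / 6.612e-3 = 1.013e-9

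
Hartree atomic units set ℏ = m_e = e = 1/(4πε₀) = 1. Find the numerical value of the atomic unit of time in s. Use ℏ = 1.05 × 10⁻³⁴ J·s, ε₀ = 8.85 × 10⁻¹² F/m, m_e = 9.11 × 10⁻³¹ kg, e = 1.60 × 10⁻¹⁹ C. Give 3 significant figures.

From ℏ = m_e = e = 1/(4πε₀) = 1 the time scale is τ_au = (4πε₀)²ℏ³/(m_e e⁴).
E_h = 4.38 × 10⁻¹⁸ J
ℏ/E_h = 2.40 × 10⁻¹⁷ s

2.40 × 10⁻¹⁷ s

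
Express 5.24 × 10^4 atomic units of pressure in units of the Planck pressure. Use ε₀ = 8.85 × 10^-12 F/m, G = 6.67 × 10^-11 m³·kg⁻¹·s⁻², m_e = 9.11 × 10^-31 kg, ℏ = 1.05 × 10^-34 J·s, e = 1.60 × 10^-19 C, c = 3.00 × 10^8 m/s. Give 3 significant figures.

3.37 × 10^-96

atomic unit of pressure: P_au = E_h/a₀³ = m_e⁴e¹⁰/((4πε₀)⁵ℏ⁸) = 3.01 × 10^13 Pa
Planck pressure: p_P = c⁷/(ℏG²) = 4.68 × 10^113 Pa
5.24 × 10^4 × 3.01 × 10^13 / 4.68 × 10^113 = 3.37 × 10^-96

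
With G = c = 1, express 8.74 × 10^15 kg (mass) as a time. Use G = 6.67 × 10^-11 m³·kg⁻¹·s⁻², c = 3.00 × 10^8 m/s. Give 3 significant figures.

Mass → time via G/c³.
8.74 × 10^15 kg × (G/c³) = 2.16 × 10^-20 s

2.16 × 10^-20 s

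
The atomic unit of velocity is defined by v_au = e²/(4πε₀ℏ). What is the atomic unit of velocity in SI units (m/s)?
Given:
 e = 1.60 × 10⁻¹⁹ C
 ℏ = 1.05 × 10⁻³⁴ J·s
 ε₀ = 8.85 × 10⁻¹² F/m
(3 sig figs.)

v_au = e²/(4πε₀ℏ)
  = 2.56 × 10⁻³⁸ / 1.17 × 10⁻⁴⁴
  = 2.19 × 10⁶ m/s

2.19 × 10⁶ m/s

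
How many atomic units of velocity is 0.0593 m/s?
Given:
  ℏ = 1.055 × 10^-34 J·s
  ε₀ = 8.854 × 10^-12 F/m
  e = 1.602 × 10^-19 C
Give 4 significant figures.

2.712 × 10^-8

atomic unit of velocity: v_au = e²/(4πε₀ℏ) = 2.186 × 10^6 m/s.
0.0593 / 2.186 × 10^6 = 2.712 × 10^-8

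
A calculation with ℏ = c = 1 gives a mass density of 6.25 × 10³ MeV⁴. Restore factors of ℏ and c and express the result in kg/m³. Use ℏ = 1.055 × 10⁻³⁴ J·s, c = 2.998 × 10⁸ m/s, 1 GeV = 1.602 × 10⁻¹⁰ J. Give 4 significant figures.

1.447 × 10¹² kg/m³

Mass density is [E]/(c²[L]³) = [E]⁴/(ℏ³c⁵).
1 GeV⁴ → 1/(ℏ³c⁵) × (1 GeV in J)⁴ = 2.316 × 10²⁰ kg/m³.
Convert the energy scale: 6.25 × 10³ MeV⁴ = 6.25 × 10⁻⁹ GeV⁴.
Result: 6.25 × 10⁻⁹ × 2.316 × 10²⁰ = 1.447 × 10¹² kg/m³.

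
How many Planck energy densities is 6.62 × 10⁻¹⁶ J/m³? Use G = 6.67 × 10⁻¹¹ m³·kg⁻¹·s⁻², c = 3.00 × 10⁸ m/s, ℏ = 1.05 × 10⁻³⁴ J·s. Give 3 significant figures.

Planck energy density: u_P = c⁷/(ℏG²) = 4.68 × 10¹¹³ J/m³.
6.62 × 10⁻¹⁶ / 4.68 × 10¹¹³ = 1.41 × 10⁻¹²⁹

1.41 × 10⁻¹²⁹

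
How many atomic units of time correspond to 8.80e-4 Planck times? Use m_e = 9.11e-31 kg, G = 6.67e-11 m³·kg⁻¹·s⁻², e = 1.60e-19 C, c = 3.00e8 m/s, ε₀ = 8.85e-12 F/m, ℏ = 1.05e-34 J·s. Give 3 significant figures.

1.97e-30

Planck time: t_P = √(ℏG/c⁵) = 5.37e-44 s
atomic unit of time: τ_au = (4πε₀)²ℏ³/(m_e e⁴) = 2.40e-17 s
8.80e-4 × 5.37e-44 / 2.40e-17 = 1.97e-30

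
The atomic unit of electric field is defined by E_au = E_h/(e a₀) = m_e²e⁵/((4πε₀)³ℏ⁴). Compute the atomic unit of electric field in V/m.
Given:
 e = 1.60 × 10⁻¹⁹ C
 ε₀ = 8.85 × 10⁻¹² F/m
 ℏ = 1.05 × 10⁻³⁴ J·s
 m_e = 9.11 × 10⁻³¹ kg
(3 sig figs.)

E_au = E_h/(e a₀) = m_e²e⁵/((4πε₀)³ℏ⁴)
E_h = 4.38 × 10⁻¹⁸ J
a₀ = 5.26 × 10⁻¹¹ m
E_h/(e·a₀) = 5.20 × 10¹¹ V/m

5.20 × 10¹¹ V/m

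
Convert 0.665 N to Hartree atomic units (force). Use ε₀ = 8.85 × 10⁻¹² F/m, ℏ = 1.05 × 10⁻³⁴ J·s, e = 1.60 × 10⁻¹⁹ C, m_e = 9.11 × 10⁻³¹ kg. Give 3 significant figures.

7.99 × 10⁶

atomic unit of force: F_au = E_h/a₀ = m_e²e⁶/((4πε₀)³ℏ⁴) = 8.33 × 10⁻⁸ N.
0.665 / 8.33 × 10⁻⁸ = 7.99 × 10⁶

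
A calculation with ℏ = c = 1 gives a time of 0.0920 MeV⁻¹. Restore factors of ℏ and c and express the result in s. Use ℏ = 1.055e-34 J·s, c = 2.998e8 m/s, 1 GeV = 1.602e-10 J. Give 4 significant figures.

6.059e-23 s

A time is [E]⁻¹ in ℏ=c=1; restore one factor of ℏ.
1 GeV⁻¹ → ℏ × (1 GeV in J)⁻¹ = 6.586e-25 s.
Convert the energy scale: 0.0920 MeV⁻¹ = 92 GeV⁻¹.
Result: 92 × 6.586e-25 = 6.059e-23 s.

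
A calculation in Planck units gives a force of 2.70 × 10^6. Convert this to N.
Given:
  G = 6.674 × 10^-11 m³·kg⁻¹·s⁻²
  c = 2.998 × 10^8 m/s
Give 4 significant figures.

3.268 × 10^50 N

One Planck force: F_P = c⁴/G = 1.210 × 10^44 N.
2.70 × 10^6 × 1.210 × 10^44 N = 3.268 × 10^50 N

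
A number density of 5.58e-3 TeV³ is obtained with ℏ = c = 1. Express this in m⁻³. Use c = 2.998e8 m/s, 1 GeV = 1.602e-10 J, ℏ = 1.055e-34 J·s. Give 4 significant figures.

7.251e53 m⁻³

Number density is [L]⁻³ = [E]³/(ℏc)³.
1 GeV³ → 1/(ℏc)³ × (1 GeV in J)³ = 1.299e47 m⁻³.
Convert the energy scale: 5.58e-3 TeV³ = 5.58e6 GeV³.
Result: 5.58e6 × 1.299e47 = 7.251e53 m⁻³.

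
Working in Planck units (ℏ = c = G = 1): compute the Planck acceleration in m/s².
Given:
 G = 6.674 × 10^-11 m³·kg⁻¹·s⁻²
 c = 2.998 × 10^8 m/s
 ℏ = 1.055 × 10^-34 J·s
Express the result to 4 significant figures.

5.560 × 10^51 m/s²

The unique combination of the constants set to 1 with dimensions of acceleration is a_P = √(c⁷/(ℏG)).
  = √(3.092 × 10^103)
  = 5.560 × 10^51 m/s²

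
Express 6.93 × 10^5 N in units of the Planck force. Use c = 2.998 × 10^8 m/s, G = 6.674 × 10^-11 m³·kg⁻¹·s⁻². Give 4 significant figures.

Planck force: F_P = c⁴/G = 1.210 × 10^44 N.
6.93 × 10^5 / 1.210 × 10^44 = 5.725 × 10^-39

5.725 × 10^-39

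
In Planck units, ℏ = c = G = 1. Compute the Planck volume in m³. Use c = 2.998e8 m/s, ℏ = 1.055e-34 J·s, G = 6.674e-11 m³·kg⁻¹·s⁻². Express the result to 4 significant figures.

4.224e-105 m³

Dimensional analysis gives V_P = (ℏG/c³)^(3/2).
  = √(1.784e-209)
  = 4.224e-105 m³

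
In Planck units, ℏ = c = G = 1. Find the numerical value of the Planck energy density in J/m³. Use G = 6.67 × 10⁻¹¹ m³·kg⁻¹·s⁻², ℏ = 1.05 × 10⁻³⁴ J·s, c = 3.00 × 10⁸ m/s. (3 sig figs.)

4.68 × 10¹¹³ J/m³

The unique combination of the constants set to 1 with dimensions of energy density is u_P = c⁷/(ℏG²).
  = 2.19 × 10⁵⁹ / 4.67 × 10⁻⁵⁵
  = 4.68 × 10¹¹³ J/m³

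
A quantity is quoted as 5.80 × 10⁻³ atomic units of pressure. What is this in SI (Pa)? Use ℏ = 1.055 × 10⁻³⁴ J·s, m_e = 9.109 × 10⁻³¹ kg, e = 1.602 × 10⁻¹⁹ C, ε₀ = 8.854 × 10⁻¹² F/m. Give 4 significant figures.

One atomic unit of pressure: P_au = E_h/a₀³ = m_e⁴e¹⁰/((4πε₀)⁵ℏ⁸) = 2.929 × 10¹³ Pa.
5.80 × 10⁻³ × 2.929 × 10¹³ Pa = 1.699 × 10¹¹ Pa

1.699 × 10¹¹ Pa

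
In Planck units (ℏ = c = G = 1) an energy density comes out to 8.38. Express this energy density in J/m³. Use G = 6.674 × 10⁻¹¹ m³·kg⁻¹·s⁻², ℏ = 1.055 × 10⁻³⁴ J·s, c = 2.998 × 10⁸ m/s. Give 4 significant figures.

One Planck energy density: u_P = c⁷/(ℏG²) = 4.632 × 10¹¹³ J/m³.
8.38 × 4.632 × 10¹¹³ J/m³ = 3.882 × 10¹¹⁴ J/m³

3.882 × 10¹¹⁴ J/m³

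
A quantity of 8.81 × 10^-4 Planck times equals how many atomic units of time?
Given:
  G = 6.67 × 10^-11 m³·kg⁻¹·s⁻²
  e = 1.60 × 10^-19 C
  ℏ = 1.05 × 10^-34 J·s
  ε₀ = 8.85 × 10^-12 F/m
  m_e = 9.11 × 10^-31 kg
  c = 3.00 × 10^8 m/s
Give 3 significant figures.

Planck time: t_P = √(ℏG/c⁵) = 5.37 × 10^-44 s
atomic unit of time: τ_au = (4πε₀)²ℏ³/(m_e e⁴) = 2.40 × 10^-17 s
8.81 × 10^-4 × 5.37 × 10^-44 / 2.40 × 10^-17 = 1.97 × 10^-30

1.97 × 10^-30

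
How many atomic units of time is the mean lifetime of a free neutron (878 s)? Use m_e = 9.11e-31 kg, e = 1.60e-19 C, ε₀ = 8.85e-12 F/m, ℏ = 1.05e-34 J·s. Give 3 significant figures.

3.66e19

atomic unit of time: τ_au = (4πε₀)²ℏ³/(m_e e⁴) = 2.40e-17 s.
878 / 2.40e-17 = 3.66e19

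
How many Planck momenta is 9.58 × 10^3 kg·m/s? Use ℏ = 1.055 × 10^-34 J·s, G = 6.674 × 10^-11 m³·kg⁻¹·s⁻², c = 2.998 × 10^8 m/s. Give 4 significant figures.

Planck momentum: p_P = √(ℏc³/G) = 6.527 kg·m/s.
9.58 × 10^3 / 6.527 = 1.468 × 10^3

1.468 × 10^3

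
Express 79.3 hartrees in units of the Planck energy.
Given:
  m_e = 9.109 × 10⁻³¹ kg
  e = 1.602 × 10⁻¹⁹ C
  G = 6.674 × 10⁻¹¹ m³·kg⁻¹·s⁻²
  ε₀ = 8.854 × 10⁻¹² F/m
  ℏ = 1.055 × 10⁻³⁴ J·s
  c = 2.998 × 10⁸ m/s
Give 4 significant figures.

hartree: E_h = m_e e⁴/(4πε₀ℏ)² = 4.354 × 10⁻¹⁸ J
Planck energy: E_P = √(ℏc⁵/G) = 1.957 × 10⁹ J
79.3 × 4.354 × 10⁻¹⁸ / 1.957 × 10⁹ = 1.765 × 10⁻²⁵

1.765 × 10⁻²⁵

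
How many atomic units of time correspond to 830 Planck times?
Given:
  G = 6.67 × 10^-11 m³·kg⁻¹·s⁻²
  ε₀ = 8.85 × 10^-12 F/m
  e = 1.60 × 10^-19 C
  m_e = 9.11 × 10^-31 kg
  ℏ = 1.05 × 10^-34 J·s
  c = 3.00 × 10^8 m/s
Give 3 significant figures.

Planck time: t_P = √(ℏG/c⁵) = 5.37 × 10^-44 s
atomic unit of time: τ_au = (4πε₀)²ℏ³/(m_e e⁴) = 2.40 × 10^-17 s
830 × 5.37 × 10^-44 / 2.40 × 10^-17 = 1.86 × 10^-24

1.86 × 10^-24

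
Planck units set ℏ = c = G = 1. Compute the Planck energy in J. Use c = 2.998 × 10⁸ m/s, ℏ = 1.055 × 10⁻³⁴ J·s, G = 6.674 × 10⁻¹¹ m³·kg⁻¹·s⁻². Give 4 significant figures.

From ℏ = c = G = 1 the energy scale is E_P = √(ℏc⁵/G).
  = √(3.828 × 10¹⁸)
  = 1.957 × 10⁹ J

1.957 × 10⁹ J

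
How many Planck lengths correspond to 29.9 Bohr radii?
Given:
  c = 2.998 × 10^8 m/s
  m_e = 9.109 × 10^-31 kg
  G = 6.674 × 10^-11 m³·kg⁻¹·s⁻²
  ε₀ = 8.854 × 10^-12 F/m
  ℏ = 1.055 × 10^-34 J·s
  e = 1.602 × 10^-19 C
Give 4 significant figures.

9.798 × 10^25

Bohr radius: a₀ = 4πε₀ℏ²/(m_e e²) = 5.297 × 10^-11 m
Planck length: ℓ_P = √(ℏG/c³) = 1.616 × 10^-35 m
29.9 × 5.297 × 10^-11 / 1.616 × 10^-35 = 9.798 × 10^25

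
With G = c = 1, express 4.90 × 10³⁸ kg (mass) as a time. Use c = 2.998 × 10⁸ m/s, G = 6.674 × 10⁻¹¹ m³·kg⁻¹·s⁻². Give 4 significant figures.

1.214 × 10³ s

Mass → time via G/c³.
4.90 × 10³⁸ kg × (G/c³) = 1.214 × 10³ s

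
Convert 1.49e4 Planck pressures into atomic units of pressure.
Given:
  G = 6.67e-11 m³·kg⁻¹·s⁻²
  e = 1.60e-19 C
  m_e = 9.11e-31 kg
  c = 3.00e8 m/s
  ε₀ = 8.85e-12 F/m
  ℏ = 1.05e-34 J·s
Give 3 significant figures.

Planck pressure: p_P = c⁷/(ℏG²) = 4.68e113 Pa
atomic unit of pressure: P_au = E_h/a₀³ = m_e⁴e¹⁰/((4πε₀)⁵ℏ⁸) = 3.01e13 Pa
1.49e4 × 4.68e113 / 3.01e13 = 2.32e104

2.32e104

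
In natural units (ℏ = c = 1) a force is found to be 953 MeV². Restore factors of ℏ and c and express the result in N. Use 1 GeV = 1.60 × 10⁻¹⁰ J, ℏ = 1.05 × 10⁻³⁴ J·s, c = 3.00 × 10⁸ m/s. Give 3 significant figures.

775 N

Force is [E]/[L] = [E]²/(ℏc); restore (ℏc)⁻¹.
1 GeV² → 1/(ℏc) × (1 GeV in J)² = 8.13 × 10⁵ N.
Convert the energy scale: 953 MeV² = 9.53 × 10⁻⁴ GeV².
Result: 9.53 × 10⁻⁴ × 8.13 × 10⁵ = 775 N.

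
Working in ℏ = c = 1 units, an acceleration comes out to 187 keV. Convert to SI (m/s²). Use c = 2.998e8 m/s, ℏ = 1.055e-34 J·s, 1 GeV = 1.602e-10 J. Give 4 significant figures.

Acceleration is [L]/[T]² = c·[E]/ℏ.
1 GeV → c/ℏ × (1 GeV in J) = 4.552e32 m/s².
Convert the energy scale: 187 keV = 1.87e-4 GeV.
Result: 1.87e-4 × 4.552e32 = 8.513e28 m/s².

8.513e28 m/s²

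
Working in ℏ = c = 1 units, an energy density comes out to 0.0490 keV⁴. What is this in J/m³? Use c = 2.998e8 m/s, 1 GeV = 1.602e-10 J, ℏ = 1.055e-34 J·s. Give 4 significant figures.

1.020e12 J/m³

[E]/[L]³ = [E]⁴/(ℏc)³; restore (ℏc)⁻³.
1 GeV⁴ → 1/(ℏc)³ × (1 GeV in J)⁴ = 2.082e37 J/m³.
Convert the energy scale: 0.0490 keV⁴ = 4.90e-26 GeV⁴.
Result: 4.90e-26 × 2.082e37 = 1.020e12 J/m³.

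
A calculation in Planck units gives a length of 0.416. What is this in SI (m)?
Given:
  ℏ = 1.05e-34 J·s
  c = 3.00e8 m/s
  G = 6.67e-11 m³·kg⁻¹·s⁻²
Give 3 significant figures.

6.70e-36 m

One Planck length: ℓ_P = √(ℏG/c³) = 1.61e-35 m.
0.416 × 1.61e-35 m = 6.70e-36 m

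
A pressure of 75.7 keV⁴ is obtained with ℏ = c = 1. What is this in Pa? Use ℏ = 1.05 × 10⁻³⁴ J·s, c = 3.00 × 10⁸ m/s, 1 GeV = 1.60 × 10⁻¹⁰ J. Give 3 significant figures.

Pressure is [E]/[L]³ = [E]⁴/(ℏc)³.
1 GeV⁴ → 1/(ℏc)³ × (1 GeV in J)⁴ = 2.10 × 10³⁷ Pa.
Convert the energy scale: 75.7 keV⁴ = 7.57 × 10⁻²³ GeV⁴.
Result: 7.57 × 10⁻²³ × 2.10 × 10³⁷ = 1.59 × 10¹⁵ Pa.

1.59 × 10¹⁵ Pa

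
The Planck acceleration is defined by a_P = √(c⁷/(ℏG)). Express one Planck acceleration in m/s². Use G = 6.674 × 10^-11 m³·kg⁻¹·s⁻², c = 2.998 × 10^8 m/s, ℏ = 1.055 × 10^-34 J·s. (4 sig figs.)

5.560 × 10^51 m/s²

a_P = √(c⁷/(ℏG))
  = √(3.092 × 10^103)
  = 5.560 × 10^51 m/s²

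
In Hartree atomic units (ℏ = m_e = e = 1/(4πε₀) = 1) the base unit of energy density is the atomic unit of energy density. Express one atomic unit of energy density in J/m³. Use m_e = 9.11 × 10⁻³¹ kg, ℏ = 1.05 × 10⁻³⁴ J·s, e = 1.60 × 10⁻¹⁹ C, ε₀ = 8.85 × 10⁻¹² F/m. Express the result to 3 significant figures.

u_au = E_h/a₀³ = m_e⁴e¹⁰/((4πε₀)⁵ℏ⁸)
E_h = 4.38 × 10⁻¹⁸ J
a₀ = 5.26 × 10⁻¹¹ m
E_h/a₀³ = 3.01 × 10¹³ J/m³

3.01 × 10¹³ J/m³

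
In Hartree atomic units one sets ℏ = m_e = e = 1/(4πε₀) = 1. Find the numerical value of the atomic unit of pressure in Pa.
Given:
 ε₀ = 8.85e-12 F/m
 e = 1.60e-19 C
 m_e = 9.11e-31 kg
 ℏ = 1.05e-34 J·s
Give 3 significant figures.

P_au = E_h/a₀³ = m_e⁴e¹⁰/((4πε₀)⁵ℏ⁸)
E_h = 4.38e-18 J
a₀ = 5.26e-11 m
E_h/a₀³ = 3.01e13 Pa

3.01e13 Pa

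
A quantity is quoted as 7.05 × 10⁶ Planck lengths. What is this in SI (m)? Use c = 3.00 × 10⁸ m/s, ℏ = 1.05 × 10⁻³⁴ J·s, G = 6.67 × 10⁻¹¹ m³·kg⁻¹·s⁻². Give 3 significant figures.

One Planck length: ℓ_P = √(ℏG/c³) = 1.61 × 10⁻³⁵ m.
7.05 × 10⁶ × 1.61 × 10⁻³⁵ m = 1.14 × 10⁻²⁸ m

1.14 × 10⁻²⁸ m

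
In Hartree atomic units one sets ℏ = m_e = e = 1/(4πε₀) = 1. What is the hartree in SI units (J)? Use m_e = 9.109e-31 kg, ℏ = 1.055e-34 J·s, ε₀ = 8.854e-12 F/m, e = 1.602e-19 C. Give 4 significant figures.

E_h = m_e e⁴/(4πε₀ℏ)²
  = 6.000e-106 / 1.378e-88
  = 4.354e-18 J

4.354e-18 J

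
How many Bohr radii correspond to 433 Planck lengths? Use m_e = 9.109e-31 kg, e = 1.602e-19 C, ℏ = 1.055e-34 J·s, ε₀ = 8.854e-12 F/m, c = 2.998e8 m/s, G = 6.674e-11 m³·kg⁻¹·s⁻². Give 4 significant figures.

Planck length: ℓ_P = √(ℏG/c³) = 1.616e-35 m
Bohr radius: a₀ = 4πε₀ℏ²/(m_e e²) = 5.297e-11 m
433 × 1.616e-35 / 5.297e-11 = 1.321e-22

1.321e-22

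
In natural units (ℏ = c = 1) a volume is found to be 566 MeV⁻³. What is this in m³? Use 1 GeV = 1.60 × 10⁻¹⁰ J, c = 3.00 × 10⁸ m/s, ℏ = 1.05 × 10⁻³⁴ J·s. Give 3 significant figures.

4.32 × 10⁻³⁶ m³

Volume is [L]³ = [E]⁻³·(ℏc)³.
1 GeV⁻³ → (ℏc)³ × (1 GeV in J)⁻³ = 7.63 × 10⁻⁴⁸ m³.
Convert the energy scale: 566 MeV⁻³ = 5.66 × 10¹¹ GeV⁻³.
Result: 5.66 × 10¹¹ × 7.63 × 10⁻⁴⁸ = 4.32 × 10⁻³⁶ m³.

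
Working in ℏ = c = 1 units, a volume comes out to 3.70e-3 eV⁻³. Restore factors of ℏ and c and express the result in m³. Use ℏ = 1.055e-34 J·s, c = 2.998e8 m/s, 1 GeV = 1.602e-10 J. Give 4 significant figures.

Volume is [L]³ = [E]⁻³·(ℏc)³.
1 GeV⁻³ → (ℏc)³ × (1 GeV in J)⁻³ = 7.696e-48 m³.
Convert the energy scale: 3.70e-3 eV⁻³ = 3.70e24 GeV⁻³.
Result: 3.70e24 × 7.696e-48 = 2.848e-23 m³.

2.848e-23 m³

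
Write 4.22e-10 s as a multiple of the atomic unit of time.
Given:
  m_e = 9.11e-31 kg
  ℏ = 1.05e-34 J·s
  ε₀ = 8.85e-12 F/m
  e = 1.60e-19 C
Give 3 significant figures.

atomic unit of time: τ_au = (4πε₀)²ℏ³/(m_e e⁴) = 2.40e-17 s.
4.22e-10 / 2.40e-17 = 1.76e7

1.76e7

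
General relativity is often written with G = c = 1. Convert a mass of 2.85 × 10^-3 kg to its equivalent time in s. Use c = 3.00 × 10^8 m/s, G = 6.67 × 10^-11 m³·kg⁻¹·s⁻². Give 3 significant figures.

Mass → time via G/c³.
2.85 × 10^-3 kg × (G/c³) = 7.04 × 10^-39 s

7.04 × 10^-39 s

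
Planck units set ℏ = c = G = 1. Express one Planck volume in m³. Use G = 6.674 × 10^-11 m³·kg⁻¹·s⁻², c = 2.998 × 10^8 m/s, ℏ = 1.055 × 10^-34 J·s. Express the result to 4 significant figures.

From ℏ = c = G = 1 the volume scale is V_P = (ℏG/c³)^(3/2).
  = √(1.784 × 10^-209)
  = 4.224 × 10^-105 m³

4.224 × 10^-105 m³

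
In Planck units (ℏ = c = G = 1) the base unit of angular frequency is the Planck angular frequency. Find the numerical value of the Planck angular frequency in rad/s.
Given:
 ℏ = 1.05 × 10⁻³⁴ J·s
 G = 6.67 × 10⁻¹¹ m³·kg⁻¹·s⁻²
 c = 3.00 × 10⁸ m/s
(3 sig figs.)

ω_P = √(c⁵/(ℏG))
  = √(3.47 × 10⁸⁶)
  = 1.86 × 10⁴³ rad/s

1.86 × 10⁴³ rad/s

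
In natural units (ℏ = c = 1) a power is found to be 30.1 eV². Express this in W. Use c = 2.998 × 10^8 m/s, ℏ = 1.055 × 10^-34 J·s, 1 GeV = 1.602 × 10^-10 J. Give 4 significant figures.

Power is [E]/[T] = [E]²/ℏ.
1 GeV² → 1/ℏ × (1 GeV in J)² = 2.433 × 10^14 W.
Convert the energy scale: 30.1 eV² = 3.01 × 10^-17 GeV².
Result: 3.01 × 10^-17 × 2.433 × 10^14 = 7.322 × 10^-3 W.

7.322 × 10^-3 W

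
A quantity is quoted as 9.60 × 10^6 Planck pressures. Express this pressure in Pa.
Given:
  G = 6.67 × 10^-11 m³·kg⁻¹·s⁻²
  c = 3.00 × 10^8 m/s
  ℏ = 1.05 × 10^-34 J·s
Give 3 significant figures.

4.49 × 10^120 Pa

One Planck pressure: p_P = c⁷/(ℏG²) = 4.68 × 10^113 Pa.
9.60 × 10^6 × 4.68 × 10^113 Pa = 4.49 × 10^120 Pa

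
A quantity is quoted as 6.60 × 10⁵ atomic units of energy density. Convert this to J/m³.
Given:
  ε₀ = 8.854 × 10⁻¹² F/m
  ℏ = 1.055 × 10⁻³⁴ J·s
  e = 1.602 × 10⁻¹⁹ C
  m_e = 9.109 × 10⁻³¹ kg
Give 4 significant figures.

One atomic unit of energy density: u_au = E_h/a₀³ = m_e⁴e¹⁰/((4πε₀)⁵ℏ⁸) = 2.929 × 10¹³ J/m³.
6.60 × 10⁵ × 2.929 × 10¹³ J/m³ = 1.933 × 10¹⁹ J/m³

1.933 × 10¹⁹ J/m³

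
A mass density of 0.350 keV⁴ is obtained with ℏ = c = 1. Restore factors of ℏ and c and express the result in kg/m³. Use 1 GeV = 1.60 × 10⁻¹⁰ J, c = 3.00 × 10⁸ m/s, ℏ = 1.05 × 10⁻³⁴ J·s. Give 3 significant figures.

Mass density is [E]/(c²[L]³) = [E]⁴/(ℏ³c⁵).
1 GeV⁴ → 1/(ℏ³c⁵) × (1 GeV in J)⁴ = 2.33 × 10²⁰ kg/m³.
Convert the energy scale: 0.350 keV⁴ = 3.50 × 10⁻²⁵ GeV⁴.
Result: 3.50 × 10⁻²⁵ × 2.33 × 10²⁰ = 8.15 × 10⁻⁵ kg/m³.

8.15 × 10⁻⁵ kg/m³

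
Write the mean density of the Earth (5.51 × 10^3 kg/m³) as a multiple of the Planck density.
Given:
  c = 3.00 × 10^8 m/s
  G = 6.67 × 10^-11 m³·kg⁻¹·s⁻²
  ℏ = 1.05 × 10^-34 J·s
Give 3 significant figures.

1.06 × 10^-93

Planck density: ρ_P = c⁵/(ℏG²) = 5.20 × 10^96 kg/m³.
5.51 × 10^3 / 5.20 × 10^96 = 1.06 × 10^-93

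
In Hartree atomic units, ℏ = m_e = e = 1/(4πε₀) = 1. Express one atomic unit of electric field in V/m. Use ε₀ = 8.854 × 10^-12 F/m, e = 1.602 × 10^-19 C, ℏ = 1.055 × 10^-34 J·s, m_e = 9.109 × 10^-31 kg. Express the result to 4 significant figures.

5.131 × 10^11 V/m

From ℏ = m_e = e = 1/(4πε₀) = 1 the electric field scale is E_au = E_h/(e a₀) = m_e²e⁵/((4πε₀)³ℏ⁴).
E_h = 4.354 × 10^-18 J
a₀ = 5.297 × 10^-11 m
E_h/(e·a₀) = 5.131 × 10^11 V/m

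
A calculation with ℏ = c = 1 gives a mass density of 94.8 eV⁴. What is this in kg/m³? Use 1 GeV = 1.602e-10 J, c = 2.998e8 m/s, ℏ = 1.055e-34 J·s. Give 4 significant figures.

Mass density is [E]/(c²[L]³) = [E]⁴/(ℏ³c⁵).
1 GeV⁴ → 1/(ℏ³c⁵) × (1 GeV in J)⁴ = 2.316e20 kg/m³.
Convert the energy scale: 94.8 eV⁴ = 9.48e-35 GeV⁴.
Result: 9.48e-35 × 2.316e20 = 2.196e-14 kg/m³.

2.196e-14 kg/m³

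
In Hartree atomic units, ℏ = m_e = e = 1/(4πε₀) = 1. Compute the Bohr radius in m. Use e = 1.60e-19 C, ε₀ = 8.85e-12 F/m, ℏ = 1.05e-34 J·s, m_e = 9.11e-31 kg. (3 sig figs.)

From ℏ = m_e = e = 1/(4πε₀) = 1 the length scale is a₀ = 4πε₀ℏ²/(m_e e²).
  = 1.23e-78 / 2.33e-68
  = 5.26e-11 m

5.26e-11 m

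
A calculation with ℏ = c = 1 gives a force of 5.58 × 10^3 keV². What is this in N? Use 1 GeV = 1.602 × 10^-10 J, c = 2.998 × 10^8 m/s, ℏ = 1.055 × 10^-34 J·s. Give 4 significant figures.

4.528 × 10^-3 N

Force is [E]/[L] = [E]²/(ℏc); restore (ℏc)⁻¹.
1 GeV² → 1/(ℏc) × (1 GeV in J)² = 8.114 × 10^5 N.
Convert the energy scale: 5.58 × 10^3 keV² = 5.58 × 10^-9 GeV².
Result: 5.58 × 10^-9 × 8.114 × 10^5 = 4.528 × 10^-3 N.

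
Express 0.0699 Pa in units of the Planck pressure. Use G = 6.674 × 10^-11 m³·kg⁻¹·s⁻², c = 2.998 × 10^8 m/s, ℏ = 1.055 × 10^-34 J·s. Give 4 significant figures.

Planck pressure: p_P = c⁷/(ℏG²) = 4.632 × 10^113 Pa.
0.0699 / 4.632 × 10^113 = 1.509 × 10^-115

1.509 × 10^-115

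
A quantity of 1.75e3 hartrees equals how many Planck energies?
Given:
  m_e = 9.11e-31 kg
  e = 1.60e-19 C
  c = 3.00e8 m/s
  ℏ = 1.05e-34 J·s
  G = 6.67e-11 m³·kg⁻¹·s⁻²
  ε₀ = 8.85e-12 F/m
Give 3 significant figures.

3.92e-24

hartree: E_h = m_e e⁴/(4πε₀ℏ)² = 4.38e-18 J
Planck energy: E_P = √(ℏc⁵/G) = 1.96e9 J
1.75e3 × 4.38e-18 / 1.96e9 = 3.92e-24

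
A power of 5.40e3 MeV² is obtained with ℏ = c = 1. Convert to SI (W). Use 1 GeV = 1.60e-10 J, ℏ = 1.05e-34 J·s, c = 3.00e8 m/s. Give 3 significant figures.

1.32e12 W

Power is [E]/[T] = [E]²/ℏ.
1 GeV² → 1/ℏ × (1 GeV in J)² = 2.44e14 W.
Convert the energy scale: 5.40e3 MeV² = 5.40e-3 GeV².
Result: 5.40e-3 × 2.44e14 = 1.32e12 W.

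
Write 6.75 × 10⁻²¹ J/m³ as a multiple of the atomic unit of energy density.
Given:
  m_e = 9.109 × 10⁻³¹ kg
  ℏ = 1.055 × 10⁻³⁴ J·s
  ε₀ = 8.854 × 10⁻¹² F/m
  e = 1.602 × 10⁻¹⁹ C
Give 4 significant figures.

atomic unit of energy density: u_au = E_h/a₀³ = m_e⁴e¹⁰/((4πε₀)⁵ℏ⁸) = 2.929 × 10¹³ J/m³.
6.75 × 10⁻²¹ / 2.929 × 10¹³ = 2.304 × 10⁻³⁴

2.304 × 10⁻³⁴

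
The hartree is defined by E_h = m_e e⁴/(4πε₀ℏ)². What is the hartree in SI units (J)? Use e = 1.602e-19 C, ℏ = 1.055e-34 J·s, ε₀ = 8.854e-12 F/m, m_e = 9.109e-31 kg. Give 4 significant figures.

E_h = m_e e⁴/(4πε₀ℏ)²
  = 6.000e-106 / 1.378e-88
  = 4.354e-18 J

4.354e-18 J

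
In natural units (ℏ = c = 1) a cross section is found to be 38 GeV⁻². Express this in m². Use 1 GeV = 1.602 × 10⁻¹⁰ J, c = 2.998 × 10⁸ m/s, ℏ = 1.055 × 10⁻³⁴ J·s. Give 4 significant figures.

Area is [L]² = [E]⁻²·(ℏc)²; restore (ℏc)².
1 GeV⁻² → (ℏc)² × (1 GeV in J)⁻² = 3.898 × 10⁻³² m².
Result: 38 × 3.898 × 10⁻³² = 1.481 × 10⁻³⁰ m².

1.481 × 10⁻³⁰ m²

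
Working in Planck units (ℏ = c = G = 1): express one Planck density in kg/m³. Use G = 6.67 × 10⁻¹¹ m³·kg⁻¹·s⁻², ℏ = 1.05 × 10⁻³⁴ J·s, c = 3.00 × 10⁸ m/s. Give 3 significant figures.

5.20 × 10⁹⁶ kg/m³

Dimensional analysis gives ρ_P = c⁵/(ℏG²).
  = 2.43 × 10⁴² / 4.67 × 10⁻⁵⁵
  = 5.20 × 10⁹⁶ kg/m³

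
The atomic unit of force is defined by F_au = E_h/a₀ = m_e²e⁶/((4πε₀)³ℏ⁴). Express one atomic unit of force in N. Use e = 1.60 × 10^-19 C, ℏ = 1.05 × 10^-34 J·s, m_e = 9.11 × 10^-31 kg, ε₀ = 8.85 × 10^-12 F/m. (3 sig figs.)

F_au = E_h/a₀ = m_e²e⁶/((4πε₀)³ℏ⁴)
E_h = 4.38 × 10^-18 J
a₀ = 5.26 × 10^-11 m
E_h/a₀ = 8.33 × 10^-8 N

8.33 × 10^-8 N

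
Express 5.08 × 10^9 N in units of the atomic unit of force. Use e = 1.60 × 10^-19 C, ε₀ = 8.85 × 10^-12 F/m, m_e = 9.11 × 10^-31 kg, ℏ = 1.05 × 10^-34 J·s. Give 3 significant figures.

6.10 × 10^16

atomic unit of force: F_au = E_h/a₀ = m_e²e⁶/((4πε₀)³ℏ⁴) = 8.33 × 10^-8 N.
5.08 × 10^9 / 8.33 × 10^-8 = 6.10 × 10^16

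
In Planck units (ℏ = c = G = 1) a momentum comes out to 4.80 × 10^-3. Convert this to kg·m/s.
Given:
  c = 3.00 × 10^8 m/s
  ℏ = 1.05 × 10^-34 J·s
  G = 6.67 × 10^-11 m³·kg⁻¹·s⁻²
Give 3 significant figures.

0.0313 kg·m/s

One Planck momentum: p_P = √(ℏc³/G) = 6.52 kg·m/s.
4.80 × 10^-3 × 6.52 kg·m/s = 0.0313 kg·m/s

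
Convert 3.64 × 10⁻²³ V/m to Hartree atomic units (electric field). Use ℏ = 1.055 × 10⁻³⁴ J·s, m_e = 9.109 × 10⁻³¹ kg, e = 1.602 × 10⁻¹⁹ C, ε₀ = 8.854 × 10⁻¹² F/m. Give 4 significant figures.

7.094 × 10⁻³⁵

atomic unit of electric field: E_au = E_h/(e a₀) = m_e²e⁵/((4πε₀)³ℏ⁴) = 5.131 × 10¹¹ V/m.
3.64 × 10⁻²³ / 5.131 × 10¹¹ = 7.094 × 10⁻³⁵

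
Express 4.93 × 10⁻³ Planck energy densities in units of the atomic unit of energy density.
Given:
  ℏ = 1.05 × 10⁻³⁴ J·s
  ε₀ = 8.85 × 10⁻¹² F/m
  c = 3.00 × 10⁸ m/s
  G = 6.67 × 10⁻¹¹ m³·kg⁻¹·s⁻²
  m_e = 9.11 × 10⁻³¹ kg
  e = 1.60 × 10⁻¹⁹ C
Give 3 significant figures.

7.66 × 10⁹⁷

Planck energy density: u_P = c⁷/(ℏG²) = 4.68 × 10¹¹³ J/m³
atomic unit of energy density: u_au = E_h/a₀³ = m_e⁴e¹⁰/((4πε₀)⁵ℏ⁸) = 3.01 × 10¹³ J/m³
4.93 × 10⁻³ × 4.68 × 10¹¹³ / 3.01 × 10¹³ = 7.66 × 10⁹⁷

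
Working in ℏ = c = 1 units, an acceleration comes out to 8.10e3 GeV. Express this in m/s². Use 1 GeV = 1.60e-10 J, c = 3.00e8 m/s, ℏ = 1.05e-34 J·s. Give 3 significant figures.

3.70e36 m/s²

Acceleration is [L]/[T]² = c·[E]/ℏ.
1 GeV → c/ℏ × (1 GeV in J) = 4.57e32 m/s².
Result: 8.10e3 × 4.57e32 = 3.70e36 m/s².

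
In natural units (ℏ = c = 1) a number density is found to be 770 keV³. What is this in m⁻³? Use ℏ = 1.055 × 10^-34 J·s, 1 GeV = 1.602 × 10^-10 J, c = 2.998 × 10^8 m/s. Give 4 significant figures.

1.001 × 10^32 m⁻³

Number density is [L]⁻³ = [E]³/(ℏc)³.
1 GeV³ → 1/(ℏc)³ × (1 GeV in J)³ = 1.299 × 10^47 m⁻³.
Convert the energy scale: 770 keV³ = 7.70 × 10^-16 GeV³.
Result: 7.70 × 10^-16 × 1.299 × 10^47 = 1.001 × 10^32 m⁻³.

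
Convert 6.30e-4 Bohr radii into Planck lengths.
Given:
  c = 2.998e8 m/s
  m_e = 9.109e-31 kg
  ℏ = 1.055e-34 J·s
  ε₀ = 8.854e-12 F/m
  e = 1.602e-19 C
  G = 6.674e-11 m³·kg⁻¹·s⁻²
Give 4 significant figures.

2.065e21

Bohr radius: a₀ = 4πε₀ℏ²/(m_e e²) = 5.297e-11 m
Planck length: ℓ_P = √(ℏG/c³) = 1.616e-35 m
6.30e-4 × 5.297e-11 / 1.616e-35 = 2.065e21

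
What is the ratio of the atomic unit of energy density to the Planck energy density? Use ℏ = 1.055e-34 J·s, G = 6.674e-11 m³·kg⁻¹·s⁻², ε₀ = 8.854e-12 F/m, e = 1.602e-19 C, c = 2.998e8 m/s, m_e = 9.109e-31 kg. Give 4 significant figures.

atomic unit of energy density: u_au = E_h/a₀³ = m_e⁴e¹⁰/((4πε₀)⁵ℏ⁸) = 2.929e13 J/m³
Planck energy density: u_P = c⁷/(ℏG²) = 4.632e113 J/m³
ratio = 2.929e13 / 4.632e113 = 6.323e-101

6.323e-101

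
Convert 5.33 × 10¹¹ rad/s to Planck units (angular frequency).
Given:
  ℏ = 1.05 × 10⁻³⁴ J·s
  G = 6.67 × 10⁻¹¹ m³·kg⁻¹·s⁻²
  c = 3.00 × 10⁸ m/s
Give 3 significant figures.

Planck angular frequency: ω_P = √(c⁵/(ℏG)) = 1.86 × 10⁴³ rad/s.
5.33 × 10¹¹ / 1.86 × 10⁴³ = 2.86 × 10⁻³²

2.86 × 10⁻³²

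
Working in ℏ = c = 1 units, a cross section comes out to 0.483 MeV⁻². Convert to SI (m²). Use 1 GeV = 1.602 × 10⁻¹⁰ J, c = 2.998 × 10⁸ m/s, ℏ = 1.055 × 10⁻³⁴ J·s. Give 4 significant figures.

Area is [L]² = [E]⁻²·(ℏc)²; restore (ℏc)².
1 GeV⁻² → (ℏc)² × (1 GeV in J)⁻² = 3.898 × 10⁻³² m².
Convert the energy scale: 0.483 MeV⁻² = 4.83 × 10⁵ GeV⁻².
Result: 4.83 × 10⁵ × 3.898 × 10⁻³² = 1.883 × 10⁻²⁶ m².

1.883 × 10⁻²⁶ m²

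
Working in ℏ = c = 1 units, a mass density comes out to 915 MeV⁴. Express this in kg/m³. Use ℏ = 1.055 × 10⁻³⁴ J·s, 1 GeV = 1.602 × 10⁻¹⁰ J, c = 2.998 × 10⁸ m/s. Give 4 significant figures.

2.119 × 10¹¹ kg/m³

Mass density is [E]/(c²[L]³) = [E]⁴/(ℏ³c⁵).
1 GeV⁴ → 1/(ℏ³c⁵) × (1 GeV in J)⁴ = 2.316 × 10²⁰ kg/m³.
Convert the energy scale: 915 MeV⁴ = 9.15 × 10⁻¹⁰ GeV⁴.
Result: 9.15 × 10⁻¹⁰ × 2.316 × 10²⁰ = 2.119 × 10¹¹ kg/m³.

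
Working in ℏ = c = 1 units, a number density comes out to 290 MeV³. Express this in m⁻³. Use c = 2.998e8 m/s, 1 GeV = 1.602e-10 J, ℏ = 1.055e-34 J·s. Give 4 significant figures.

Number density is [L]⁻³ = [E]³/(ℏc)³.
1 GeV³ → 1/(ℏc)³ × (1 GeV in J)³ = 1.299e47 m⁻³.
Convert the energy scale: 290 MeV³ = 2.90e-7 GeV³.
Result: 2.90e-7 × 1.299e47 = 3.768e40 m⁻³.

3.768e40 m⁻³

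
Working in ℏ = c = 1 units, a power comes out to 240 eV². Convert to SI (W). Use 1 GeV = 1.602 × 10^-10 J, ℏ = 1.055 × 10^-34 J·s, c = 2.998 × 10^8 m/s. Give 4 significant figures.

Power is [E]/[T] = [E]²/ℏ.
1 GeV² → 1/ℏ × (1 GeV in J)² = 2.433 × 10^14 W.
Convert the energy scale: 240 eV² = 2.40 × 10^-16 GeV².
Result: 2.40 × 10^-16 × 2.433 × 10^14 = 0.05838 W.

0.05838 W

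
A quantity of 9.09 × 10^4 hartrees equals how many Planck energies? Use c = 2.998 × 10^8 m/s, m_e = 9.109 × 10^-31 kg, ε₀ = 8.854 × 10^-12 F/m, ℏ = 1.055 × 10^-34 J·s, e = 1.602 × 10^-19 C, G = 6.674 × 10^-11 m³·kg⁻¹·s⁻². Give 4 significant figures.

hartree: E_h = m_e e⁴/(4πε₀ℏ)² = 4.354 × 10^-18 J
Planck energy: E_P = √(ℏc⁵/G) = 1.957 × 10^9 J
9.09 × 10^4 × 4.354 × 10^-18 / 1.957 × 10^9 = 2.023 × 10^-22

2.023 × 10^-22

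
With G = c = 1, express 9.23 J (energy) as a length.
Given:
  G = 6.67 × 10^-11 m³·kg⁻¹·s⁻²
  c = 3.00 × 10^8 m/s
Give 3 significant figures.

Energy → length via G/c⁴.
9.23 J × (G/c⁴) = 7.60 × 10^-44 m

7.60 × 10^-44 m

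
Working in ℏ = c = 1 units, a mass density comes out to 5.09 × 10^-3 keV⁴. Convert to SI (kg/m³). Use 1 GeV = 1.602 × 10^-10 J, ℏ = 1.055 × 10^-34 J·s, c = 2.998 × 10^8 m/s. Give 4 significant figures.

1.179 × 10^-6 kg/m³

Mass density is [E]/(c²[L]³) = [E]⁴/(ℏ³c⁵).
1 GeV⁴ → 1/(ℏ³c⁵) × (1 GeV in J)⁴ = 2.316 × 10^20 kg/m³.
Convert the energy scale: 5.09 × 10^-3 keV⁴ = 5.09 × 10^-27 GeV⁴.
Result: 5.09 × 10^-27 × 2.316 × 10^20 = 1.179 × 10^-6 kg/m³.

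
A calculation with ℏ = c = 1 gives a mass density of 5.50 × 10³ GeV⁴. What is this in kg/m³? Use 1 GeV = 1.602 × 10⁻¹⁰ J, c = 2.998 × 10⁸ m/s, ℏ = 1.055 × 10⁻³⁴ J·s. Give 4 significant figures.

Mass density is [E]/(c²[L]³) = [E]⁴/(ℏ³c⁵).
1 GeV⁴ → 1/(ℏ³c⁵) × (1 GeV in J)⁴ = 2.316 × 10²⁰ kg/m³.
Result: 5.50 × 10³ × 2.316 × 10²⁰ = 1.274 × 10²⁴ kg/m³.

1.274 × 10²⁴ kg/m³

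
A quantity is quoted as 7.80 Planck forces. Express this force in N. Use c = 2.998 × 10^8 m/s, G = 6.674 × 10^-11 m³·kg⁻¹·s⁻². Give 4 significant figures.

One Planck force: F_P = c⁴/G = 1.210 × 10^44 N.
7.80 × 1.210 × 10^44 N = 9.441 × 10^44 N

9.441 × 10^44 N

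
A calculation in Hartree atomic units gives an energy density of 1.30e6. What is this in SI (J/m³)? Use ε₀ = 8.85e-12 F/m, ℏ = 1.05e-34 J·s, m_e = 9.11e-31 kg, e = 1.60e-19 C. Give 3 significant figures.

One atomic unit of energy density: u_au = E_h/a₀³ = m_e⁴e¹⁰/((4πε₀)⁵ℏ⁸) = 3.01e13 J/m³.
1.30e6 × 3.01e13 J/m³ = 3.92e19 J/m³

3.92e19 J/m³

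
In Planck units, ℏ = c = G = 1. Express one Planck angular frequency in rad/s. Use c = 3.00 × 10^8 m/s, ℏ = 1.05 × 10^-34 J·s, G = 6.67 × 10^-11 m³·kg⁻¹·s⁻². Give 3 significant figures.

Dimensional analysis gives ω_P = √(c⁵/(ℏG)).
  = √(3.47 × 10^86)
  = 1.86 × 10^43 rad/s

1.86 × 10^43 rad/s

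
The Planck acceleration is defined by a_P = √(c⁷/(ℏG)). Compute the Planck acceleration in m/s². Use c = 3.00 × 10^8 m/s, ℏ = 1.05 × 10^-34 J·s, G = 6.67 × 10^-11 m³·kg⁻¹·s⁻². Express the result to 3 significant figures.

a_P = √(c⁷/(ℏG))
  = √(3.12 × 10^103)
  = 5.59 × 10^51 m/s²

5.59 × 10^51 m/s²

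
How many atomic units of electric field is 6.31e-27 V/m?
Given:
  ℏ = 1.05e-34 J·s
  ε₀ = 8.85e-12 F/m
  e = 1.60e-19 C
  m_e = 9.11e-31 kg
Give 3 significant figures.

atomic unit of electric field: E_au = E_h/(e a₀) = m_e²e⁵/((4πε₀)³ℏ⁴) = 5.20e11 V/m.
6.31e-27 / 5.20e11 = 1.21e-38

1.21e-38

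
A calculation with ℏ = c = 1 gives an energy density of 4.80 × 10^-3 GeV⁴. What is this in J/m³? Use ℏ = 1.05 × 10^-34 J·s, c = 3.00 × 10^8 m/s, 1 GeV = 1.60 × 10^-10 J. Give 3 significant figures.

[E]/[L]³ = [E]⁴/(ℏc)³; restore (ℏc)⁻³.
1 GeV⁴ → 1/(ℏc)³ × (1 GeV in J)⁴ = 2.10 × 10^37 J/m³.
Result: 4.80 × 10^-3 × 2.10 × 10^37 = 1.01 × 10^35 J/m³.

1.01 × 10^35 J/m³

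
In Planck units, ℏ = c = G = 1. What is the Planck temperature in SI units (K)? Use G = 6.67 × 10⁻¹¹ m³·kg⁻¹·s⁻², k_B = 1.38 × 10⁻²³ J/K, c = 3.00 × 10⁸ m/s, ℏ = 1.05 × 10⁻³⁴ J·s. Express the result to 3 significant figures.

1.42 × 10³² K

Dimensional analysis gives T_P = √(ℏc⁵/G) / k_B.
  = √(3.83 × 10¹⁸) × 7.25 × 10²²
  = 1.42 × 10³² K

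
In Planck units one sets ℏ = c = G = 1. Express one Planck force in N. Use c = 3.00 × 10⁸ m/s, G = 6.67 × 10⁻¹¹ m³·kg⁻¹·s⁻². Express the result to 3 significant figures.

F_P = c⁴/G
  = 8.10 × 10³³ / 6.67 × 10⁻¹¹
  = 1.21 × 10⁴⁴ N

1.21 × 10⁴⁴ N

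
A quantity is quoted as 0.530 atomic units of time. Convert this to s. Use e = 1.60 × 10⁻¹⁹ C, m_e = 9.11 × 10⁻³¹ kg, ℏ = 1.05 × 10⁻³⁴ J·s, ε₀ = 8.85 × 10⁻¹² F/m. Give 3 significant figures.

1.27 × 10⁻¹⁷ s

One atomic unit of time: τ_au = (4πε₀)²ℏ³/(m_e e⁴) = 2.40 × 10⁻¹⁷ s.
0.530 × 2.40 × 10⁻¹⁷ s = 1.27 × 10⁻¹⁷ s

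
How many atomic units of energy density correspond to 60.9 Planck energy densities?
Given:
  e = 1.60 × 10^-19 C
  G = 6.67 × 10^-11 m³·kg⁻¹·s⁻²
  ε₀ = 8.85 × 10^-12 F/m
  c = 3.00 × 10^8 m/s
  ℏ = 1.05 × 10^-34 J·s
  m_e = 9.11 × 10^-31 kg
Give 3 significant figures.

Planck energy density: u_P = c⁷/(ℏG²) = 4.68 × 10^113 J/m³
atomic unit of energy density: u_au = E_h/a₀³ = m_e⁴e¹⁰/((4πε₀)⁵ℏ⁸) = 3.01 × 10^13 J/m³
60.9 × 4.68 × 10^113 / 3.01 × 10^13 = 9.46 × 10^101

9.46 × 10^101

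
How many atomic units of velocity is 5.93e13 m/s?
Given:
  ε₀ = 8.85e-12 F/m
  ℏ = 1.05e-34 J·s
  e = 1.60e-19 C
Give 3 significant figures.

atomic unit of velocity: v_au = e²/(4πε₀ℏ) = 2.19e6 m/s.
5.93e13 / 2.19e6 = 2.70e7

2.70e7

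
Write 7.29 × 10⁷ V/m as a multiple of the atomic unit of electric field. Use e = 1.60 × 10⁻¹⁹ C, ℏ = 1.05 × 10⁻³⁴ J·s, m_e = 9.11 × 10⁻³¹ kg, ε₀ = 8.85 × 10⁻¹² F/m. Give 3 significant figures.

1.40 × 10⁻⁴

atomic unit of electric field: E_au = E_h/(e a₀) = m_e²e⁵/((4πε₀)³ℏ⁴) = 5.20 × 10¹¹ V/m.
7.29 × 10⁷ / 5.20 × 10¹¹ = 1.40 × 10⁻⁴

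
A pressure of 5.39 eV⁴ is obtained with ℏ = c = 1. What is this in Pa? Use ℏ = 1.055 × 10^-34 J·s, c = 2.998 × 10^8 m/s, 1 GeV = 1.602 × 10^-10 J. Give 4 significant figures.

112.2 Pa

Pressure is [E]/[L]³ = [E]⁴/(ℏc)³.
1 GeV⁴ → 1/(ℏc)³ × (1 GeV in J)⁴ = 2.082 × 10^37 Pa.
Convert the energy scale: 5.39 eV⁴ = 5.39 × 10^-36 GeV⁴.
Result: 5.39 × 10^-36 × 2.082 × 10^37 = 112.2 Pa.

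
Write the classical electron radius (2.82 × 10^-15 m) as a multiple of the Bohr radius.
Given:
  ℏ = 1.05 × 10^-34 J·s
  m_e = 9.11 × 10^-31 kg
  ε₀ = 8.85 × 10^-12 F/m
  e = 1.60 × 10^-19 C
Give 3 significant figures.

5.36 × 10^-5

Bohr radius: a₀ = 4πε₀ℏ²/(m_e e²) = 5.26 × 10^-11 m.
2.82 × 10^-15 / 5.26 × 10^-11 = 5.36 × 10^-5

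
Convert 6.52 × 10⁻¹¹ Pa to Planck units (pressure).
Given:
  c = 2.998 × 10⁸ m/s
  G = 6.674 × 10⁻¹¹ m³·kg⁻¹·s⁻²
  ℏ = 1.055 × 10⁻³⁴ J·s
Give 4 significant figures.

Planck pressure: p_P = c⁷/(ℏG²) = 4.632 × 10¹¹³ Pa.
6.52 × 10⁻¹¹ / 4.632 × 10¹¹³ = 1.408 × 10⁻¹²⁴

1.408 × 10⁻¹²⁴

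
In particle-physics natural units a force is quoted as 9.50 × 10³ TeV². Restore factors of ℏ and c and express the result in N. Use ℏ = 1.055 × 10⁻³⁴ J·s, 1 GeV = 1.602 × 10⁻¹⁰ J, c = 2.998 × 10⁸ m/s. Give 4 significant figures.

Force is [E]/[L] = [E]²/(ℏc); restore (ℏc)⁻¹.
1 GeV² → 1/(ℏc) × (1 GeV in J)² = 8.114 × 10⁵ N.
Convert the energy scale: 9.50 × 10³ TeV² = 9.50 × 10⁹ GeV².
Result: 9.50 × 10⁹ × 8.114 × 10⁵ = 7.708 × 10¹⁵ N.

7.708 × 10¹⁵ N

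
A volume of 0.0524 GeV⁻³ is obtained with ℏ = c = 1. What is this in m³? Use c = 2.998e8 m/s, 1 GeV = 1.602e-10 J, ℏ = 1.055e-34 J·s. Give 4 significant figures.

4.033e-49 m³

Volume is [L]³ = [E]⁻³·(ℏc)³.
1 GeV⁻³ → (ℏc)³ × (1 GeV in J)⁻³ = 7.696e-48 m³.
Result: 0.0524 × 7.696e-48 = 4.033e-49 m³.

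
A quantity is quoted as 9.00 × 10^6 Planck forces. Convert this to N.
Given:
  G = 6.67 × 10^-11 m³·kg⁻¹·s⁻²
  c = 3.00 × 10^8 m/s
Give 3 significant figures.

1.09 × 10^51 N

One Planck force: F_P = c⁴/G = 1.21 × 10^44 N.
9.00 × 10^6 × 1.21 × 10^44 N = 1.09 × 10^51 N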